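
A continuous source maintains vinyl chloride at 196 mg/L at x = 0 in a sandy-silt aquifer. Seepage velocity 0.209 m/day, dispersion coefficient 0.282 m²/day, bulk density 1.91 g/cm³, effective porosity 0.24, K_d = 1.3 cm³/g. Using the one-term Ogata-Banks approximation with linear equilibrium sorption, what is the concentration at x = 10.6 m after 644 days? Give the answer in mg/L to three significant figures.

115 mg/L

Retardation factor R = 1 + ρ_b·K_d/n = 1 + 1.91 × 1.3/0.24 = 11.35.
Sorption retards both mechanisms: v_R = v/R = 0.01841 m/day, D_R = D/R = 0.02485 m²/day.
v_R·t = 0.01841 × 644 = 11.85604 m; 2√(D_R t) = 8.001 m; argument = (10.6 − 11.85604)/8.001 = -0.1570.
C = C₀ × ½·erfc(-0.1570) = 196 × 0.5879 = 115 mg/L.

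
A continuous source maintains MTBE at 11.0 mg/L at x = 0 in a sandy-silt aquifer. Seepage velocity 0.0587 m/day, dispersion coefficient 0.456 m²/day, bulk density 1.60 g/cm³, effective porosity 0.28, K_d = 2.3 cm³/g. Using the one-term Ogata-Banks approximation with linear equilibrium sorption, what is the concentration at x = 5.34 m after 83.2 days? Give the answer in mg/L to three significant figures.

0.171 mg/L

Retardation factor R = 1 + ρ_b·K_d/n = 1 + 1.60 × 2.3/0.28 = 14.14.
Sorption retards both mechanisms: v_R = v/R = 0.004151 m/day, D_R = D/R = 0.03225 m²/day.
v_R·t = 0.004151 × 83.2 = 0.3453632 m; 2√(D_R t) = 3.276 m; argument = (5.34 − 0.3453632)/3.276 = 1.525.
C = C₀ × ½·erfc(1.525) = 11.0 × 0.01552 = 0.171 mg/L.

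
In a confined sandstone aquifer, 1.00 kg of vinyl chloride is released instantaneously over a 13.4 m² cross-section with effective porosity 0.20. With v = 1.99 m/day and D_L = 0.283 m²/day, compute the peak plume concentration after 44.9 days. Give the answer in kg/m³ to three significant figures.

0.0295 kg/m³

The peak of an instantaneous 1D plume sits at x = vt; there the Gaussian factor is 1 and C_max = M/(n_e·A·√(4πDt)), where n_e·A is the pore area the mass is dissolved in.
√(4πDt) = √(4π × 0.283 × 44.9) = 12.64 m, so C_max = 1.00/(0.20 × 13.4 × 12.64) = 0.0295 kg/m³.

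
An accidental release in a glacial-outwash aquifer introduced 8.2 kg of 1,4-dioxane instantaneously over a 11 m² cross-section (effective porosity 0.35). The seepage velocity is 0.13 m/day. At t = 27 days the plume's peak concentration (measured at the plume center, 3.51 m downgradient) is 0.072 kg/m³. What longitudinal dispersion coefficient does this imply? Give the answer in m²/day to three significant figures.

At the plume center C_max = M/(n_e·A·√(4πDt)), so D = M²/(4πt·(n_e·A·C_max)²).
n_e·A·C_max = 0.35 × 11 × 0.072 = 0.2772 kg/m.
D = 8.2²/(4π × 27 × 0.2772²) = 2.58 m²/day.

2.58 m²/day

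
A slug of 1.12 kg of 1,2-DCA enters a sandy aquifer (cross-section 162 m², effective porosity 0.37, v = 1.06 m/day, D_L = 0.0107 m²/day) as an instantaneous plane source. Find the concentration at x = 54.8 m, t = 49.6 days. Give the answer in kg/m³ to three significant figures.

0.000704 kg/m³

For an instantaneous plane source, C(x,t) = M/(n_e·A·√(4πDt)) · exp(−(x−vt)²/(4Dt)), with n_e·A the pore (flow) area.
Plume center vt = 1.06 × 49.6 = 52.576 m, so the well at 54.8 m is 2.224 m downgradient of the peak.
√(4πDt) = 2.582 m, giving peak height M/(n_e·A·√(4πDt)) = 1.12/(0.37 × 162 × 2.582) = 0.007237 kg/m³.
(x−vt)²/(4Dt) = (2.224)²/(4 × 0.0107 × 49.6) = 2.330; exp(−2.330) = 0.09730.
C = 0.007237 × 0.09730 = 0.000704 kg/m³.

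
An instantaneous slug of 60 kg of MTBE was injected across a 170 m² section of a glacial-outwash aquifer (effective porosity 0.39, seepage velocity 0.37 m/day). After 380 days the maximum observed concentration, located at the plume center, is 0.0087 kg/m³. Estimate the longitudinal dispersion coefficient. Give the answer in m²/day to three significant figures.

2.27 m²/day

At the plume center C_max = M/(n_e·A·√(4πDt)), so D = M²/(4πt·(n_e·A·C_max)²).
n_e·A·C_max = 0.39 × 170 × 0.0087 = 0.5768 kg/m.
D = 60²/(4π × 380 × 0.5768²) = 2.27 m²/day.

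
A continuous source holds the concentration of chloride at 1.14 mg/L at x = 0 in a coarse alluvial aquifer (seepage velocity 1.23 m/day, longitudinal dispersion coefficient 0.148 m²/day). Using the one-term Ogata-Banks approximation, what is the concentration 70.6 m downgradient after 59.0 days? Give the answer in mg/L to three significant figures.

For a continuous step input, C/C₀ ≈ ½·erfc((x−vt)/(2√(Dt))).
vt = 1.23 × 59.0 = 72.57 m and 2√(Dt) = 2√(0.148 × 59.0) = 5.910 m.
Argument (x−vt)/(2√(Dt)) = (70.6 − 72.57)/5.910 = -0.3333; ½·erfc(-0.3333) = 0.6813.
C = 1.14 × 0.6813 = 0.777 mg/L.

0.777 mg/L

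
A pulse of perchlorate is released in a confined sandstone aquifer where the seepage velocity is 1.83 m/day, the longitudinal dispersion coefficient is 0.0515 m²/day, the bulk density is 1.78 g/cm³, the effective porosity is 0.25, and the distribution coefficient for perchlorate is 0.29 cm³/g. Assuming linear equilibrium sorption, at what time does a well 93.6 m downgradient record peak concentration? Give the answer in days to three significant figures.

Retardation factor R = 1 + ρ_b·K_d/n = 1 + 1.78 × 0.29/0.25 = 3.065.
Sorption retards both mechanisms: v_R = v/R = 0.5971 m/day, D_R = D/R = 0.01680 m²/day.
Peak time from v_R²t² + 2D_R t − x² = 0: t = (√(D_R² + v_R²x²) − D_R)/v_R².
√(D_R² + v_R²x²) = √(0.01680² + 0.5971² × 93.6²) = 55.89; v_R² = 0.3565.
t = (55.89 − 0.01680)/0.3565 = 157 days.

157 days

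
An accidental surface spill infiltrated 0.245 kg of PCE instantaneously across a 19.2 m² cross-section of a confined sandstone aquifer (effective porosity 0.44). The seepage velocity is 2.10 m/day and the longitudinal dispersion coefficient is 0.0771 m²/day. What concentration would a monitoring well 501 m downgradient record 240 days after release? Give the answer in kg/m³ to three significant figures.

For an instantaneous plane source, C(x,t) = M/(n_e·A·√(4πDt)) · exp(−(x−vt)²/(4Dt)), with n_e·A the pore (flow) area.
Plume center vt = 2.10 × 240 = 504 m, so the well at 501 m is 3 m upgradient of the peak.
√(4πDt) = 15.25 m, giving peak height M/(n_e·A·√(4πDt)) = 0.245/(0.44 × 19.2 × 15.25) = 0.001902 kg/m³.
(x−vt)²/(4Dt) = (-3)²/(4 × 0.0771 × 240) = 0.1216; exp(−0.1216) = 0.8855.
C = 0.001902 × 0.8855 = 0.00168 kg/m³.

0.00168 kg/m³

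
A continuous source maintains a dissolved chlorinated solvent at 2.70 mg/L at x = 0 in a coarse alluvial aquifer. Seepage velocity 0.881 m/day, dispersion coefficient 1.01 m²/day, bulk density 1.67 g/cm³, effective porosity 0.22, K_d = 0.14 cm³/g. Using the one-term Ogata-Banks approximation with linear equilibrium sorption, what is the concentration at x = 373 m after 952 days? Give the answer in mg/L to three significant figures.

Retardation factor R = 1 + ρ_b·K_d/n = 1 + 1.67 × 0.14/0.22 = 2.063.
Sorption retards both mechanisms: v_R = v/R = 0.4270 m/day, D_R = D/R = 0.4896 m²/day.
v_R·t = 0.4270 × 952 = 406.504 m; 2√(D_R t) = 43.18 m; argument = (373 − 406.504)/43.18 = -0.7759.
C = C₀ × ½·erfc(-0.7759) = 2.70 × 0.8637 = 2.33 mg/L.

2.33 mg/L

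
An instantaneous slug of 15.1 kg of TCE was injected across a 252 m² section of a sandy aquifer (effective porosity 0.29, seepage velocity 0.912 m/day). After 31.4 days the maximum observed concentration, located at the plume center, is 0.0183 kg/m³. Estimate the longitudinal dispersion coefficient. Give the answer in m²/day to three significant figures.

0.323 m²/day

At the plume center C_max = M/(n_e·A·√(4πDt)), so D = M²/(4πt·(n_e·A·C_max)²).
n_e·A·C_max = 0.29 × 252 × 0.0183 = 1.337 kg/m.
D = 15.1²/(4π × 31.4 × 1.337²) = 0.323 m²/day.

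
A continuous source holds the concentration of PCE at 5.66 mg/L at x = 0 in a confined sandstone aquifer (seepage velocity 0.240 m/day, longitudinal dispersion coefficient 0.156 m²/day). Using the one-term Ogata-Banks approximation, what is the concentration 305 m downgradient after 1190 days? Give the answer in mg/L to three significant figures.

For a continuous step input, C/C₀ ≈ ½·erfc((x−vt)/(2√(Dt))).
vt = 0.240 × 1190 = 285.6 m and 2√(Dt) = 2√(0.156 × 1190) = 27.25 m.
Argument (x−vt)/(2√(Dt)) = (305 − 285.6)/27.25 = 0.7119; ½·erfc(0.7119) = 0.1570.
C = 5.66 × 0.1570 = 0.889 mg/L.

0.889 mg/L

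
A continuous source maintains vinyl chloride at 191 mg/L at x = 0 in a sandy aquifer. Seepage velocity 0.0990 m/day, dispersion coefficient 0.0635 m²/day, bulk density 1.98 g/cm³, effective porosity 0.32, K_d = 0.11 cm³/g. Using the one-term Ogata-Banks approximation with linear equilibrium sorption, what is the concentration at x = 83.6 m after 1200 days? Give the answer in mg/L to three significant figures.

Retardation factor R = 1 + ρ_b·K_d/n = 1 + 1.98 × 0.11/0.32 = 1.681.
Sorption retards both mechanisms: v_R = v/R = 0.05889 m/day, D_R = D/R = 0.03778 m²/day.
v_R·t = 0.05889 × 1200 = 70.668 m; 2√(D_R t) = 13.47 m; argument = (83.6 − 70.668)/13.47 = 0.9601.
C = C₀ × ½·erfc(0.9601) = 191 × 0.08727 = 16.7 mg/L.

16.7 mg/L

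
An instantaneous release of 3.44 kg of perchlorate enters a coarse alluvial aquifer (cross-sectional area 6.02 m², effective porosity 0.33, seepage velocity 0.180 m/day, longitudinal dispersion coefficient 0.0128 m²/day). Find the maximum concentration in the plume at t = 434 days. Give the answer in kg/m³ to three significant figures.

0.207 kg/m³

The peak of an instantaneous 1D plume sits at x = vt; there the Gaussian factor is 1 and C_max = M/(n_e·A·√(4πDt)), where n_e·A is the pore area the mass is dissolved in.
√(4πDt) = √(4π × 0.0128 × 434) = 8.355 m, so C_max = 3.44/(0.33 × 6.02 × 8.355) = 0.207 kg/m³.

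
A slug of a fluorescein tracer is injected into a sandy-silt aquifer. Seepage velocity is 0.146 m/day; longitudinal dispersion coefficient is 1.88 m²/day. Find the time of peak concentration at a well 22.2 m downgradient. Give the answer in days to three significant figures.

87.6 days

For the 1D instantaneous-source solution, setting ∂C/∂t = 0 at fixed x gives v²t² + 2Dt − x² = 0, so t = (√(D² + v²x²) − D)/v².
√(D² + v²x²) = √(1.88² + 0.146² × 22.2²) = 3.747; v² = 0.021316.
t = (3.747 − 1.88)/0.021316 = 87.6 days (vs. the pure-advection estimate x/v = 152 d).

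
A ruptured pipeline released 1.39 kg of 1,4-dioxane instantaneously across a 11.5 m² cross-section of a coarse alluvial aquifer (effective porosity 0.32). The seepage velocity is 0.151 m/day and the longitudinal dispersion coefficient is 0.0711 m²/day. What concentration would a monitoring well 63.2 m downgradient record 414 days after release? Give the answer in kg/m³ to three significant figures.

For an instantaneous plane source, C(x,t) = M/(n_e·A·√(4πDt)) · exp(−(x−vt)²/(4Dt)), with n_e·A the pore (flow) area.
Plume center vt = 0.151 × 414 = 62.514 m, so the well at 63.2 m is 0.686 m downgradient of the peak.
√(4πDt) = 19.23 m, giving peak height M/(n_e·A·√(4πDt)) = 1.39/(0.32 × 11.5 × 19.23) = 0.01964 kg/m³.
(x−vt)²/(4Dt) = (0.686)²/(4 × 0.0711 × 414) = 0.003997; exp(−0.003997) = 0.9960.
C = 0.01964 × 0.9960 = 0.0196 kg/m³.

0.0196 kg/m³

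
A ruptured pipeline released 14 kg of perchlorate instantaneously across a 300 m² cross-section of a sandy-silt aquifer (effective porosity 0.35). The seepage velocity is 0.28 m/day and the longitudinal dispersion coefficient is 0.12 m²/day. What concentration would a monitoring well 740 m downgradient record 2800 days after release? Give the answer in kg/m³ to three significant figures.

0.000486 kg/m³

For an instantaneous plane source, C(x,t) = M/(n_e·A·√(4πDt)) · exp(−(x−vt)²/(4Dt)), with n_e·A the pore (flow) area.
Plume center vt = 0.28 × 2800 = 784 m, so the well at 740 m is 44 m upgradient of the peak.
√(4πDt) = 64.98 m, giving peak height M/(n_e·A·√(4πDt)) = 14/(0.35 × 300 × 64.98) = 0.002052 kg/m³.
(x−vt)²/(4Dt) = (-44)²/(4 × 0.12 × 2800) = 1.440; exp(−1.440) = 0.2369.
C = 0.002052 × 0.2369 = 0.000486 kg/m³.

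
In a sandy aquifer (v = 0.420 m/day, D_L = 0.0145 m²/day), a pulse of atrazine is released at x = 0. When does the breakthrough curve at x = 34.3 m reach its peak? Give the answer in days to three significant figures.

81.6 days

For the 1D instantaneous-source solution, setting ∂C/∂t = 0 at fixed x gives v²t² + 2Dt − x² = 0, so t = (√(D² + v²x²) − D)/v².
√(D² + v²x²) = √(0.0145² + 0.420² × 34.3²) = 14.41; v² = 0.1764.
t = (14.41 − 0.0145)/0.1764 = 81.6 days (vs. the pure-advection estimate x/v = 81.7 d).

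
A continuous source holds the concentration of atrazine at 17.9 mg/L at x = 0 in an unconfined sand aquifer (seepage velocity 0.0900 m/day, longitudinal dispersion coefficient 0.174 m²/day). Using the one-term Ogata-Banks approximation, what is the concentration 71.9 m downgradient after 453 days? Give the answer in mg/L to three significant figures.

For a continuous step input, C/C₀ ≈ ½·erfc((x−vt)/(2√(Dt))).
vt = 0.0900 × 453 = 40.77 m and 2√(Dt) = 2√(0.174 × 453) = 17.76 m.
Argument (x−vt)/(2√(Dt)) = (71.9 − 40.77)/17.76 = 1.753; ½·erfc(1.753) = 0.006585.
C = 17.9 × 0.006585 = 0.118 mg/L.

0.118 mg/L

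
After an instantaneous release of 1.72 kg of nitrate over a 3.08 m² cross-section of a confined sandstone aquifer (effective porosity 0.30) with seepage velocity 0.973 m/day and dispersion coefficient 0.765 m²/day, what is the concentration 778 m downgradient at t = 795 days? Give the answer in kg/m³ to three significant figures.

For an instantaneous plane source, C(x,t) = M/(n_e·A·√(4πDt)) · exp(−(x−vt)²/(4Dt)), with n_e·A the pore (flow) area.
Plume center vt = 0.973 × 795 = 773.535 m, so the well at 778 m is 4.465 m downgradient of the peak.
√(4πDt) = 87.42 m, giving peak height M/(n_e·A·√(4πDt)) = 1.72/(0.30 × 3.08 × 87.42) = 0.02129 kg/m³.
(x−vt)²/(4Dt) = (4.465)²/(4 × 0.765 × 795) = 0.008195; exp(−0.008195) = 0.9918.
C = 0.02129 × 0.9918 = 0.0211 kg/m³.

0.0211 kg/m³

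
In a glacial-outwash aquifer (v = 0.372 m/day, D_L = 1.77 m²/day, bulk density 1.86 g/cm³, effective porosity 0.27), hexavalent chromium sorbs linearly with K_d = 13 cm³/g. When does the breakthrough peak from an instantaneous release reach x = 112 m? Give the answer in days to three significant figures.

Retardation factor R = 1 + ρ_b·K_d/n = 1 + 1.86 × 13/0.27 = 90.56.
Sorption retards both mechanisms: v_R = v/R = 0.004108 m/day, D_R = D/R = 0.01955 m²/day.
Peak time from v_R²t² + 2D_R t − x² = 0: t = (√(D_R² + v_R²x²) − D_R)/v_R².
√(D_R² + v_R²x²) = √(0.01955² + 0.004108² × 112²) = 0.4605; v_R² = 1.688e-05.
t = (0.4605 − 0.01955)/1.688e-05 = 26100 days.

26100 days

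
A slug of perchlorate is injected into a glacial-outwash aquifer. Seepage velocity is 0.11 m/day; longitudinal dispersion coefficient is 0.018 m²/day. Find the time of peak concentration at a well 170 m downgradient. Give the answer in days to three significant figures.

For the 1D instantaneous-source solution, setting ∂C/∂t = 0 at fixed x gives v²t² + 2Dt − x² = 0, so t = (√(D² + v²x²) − D)/v².
√(D² + v²x²) = √(0.018² + 0.11² × 170²) = 18.70; v² = 0.0121.
t = (18.70 − 0.018)/0.0121 = 1540 days (vs. the pure-advection estimate x/v = 1550 d).

1540 days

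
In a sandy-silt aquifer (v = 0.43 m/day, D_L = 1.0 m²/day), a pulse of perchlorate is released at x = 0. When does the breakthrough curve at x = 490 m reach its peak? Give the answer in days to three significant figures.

1130 days

For the 1D instantaneous-source solution, setting ∂C/∂t = 0 at fixed x gives v²t² + 2Dt − x² = 0, so t = (√(D² + v²x²) − D)/v².
√(D² + v²x²) = √(1.0² + 0.43² × 490²) = 210.7; v² = 0.1849.
t = (210.7 − 1.0)/0.1849 = 1130 days (vs. the pure-advection estimate x/v = 1140 d).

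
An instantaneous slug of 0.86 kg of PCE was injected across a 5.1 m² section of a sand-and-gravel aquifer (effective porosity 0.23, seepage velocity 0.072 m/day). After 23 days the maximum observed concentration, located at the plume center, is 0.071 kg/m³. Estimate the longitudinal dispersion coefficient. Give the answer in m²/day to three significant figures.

At the plume center C_max = M/(n_e·A·√(4πDt)), so D = M²/(4πt·(n_e·A·C_max)²).
n_e·A·C_max = 0.23 × 5.1 × 0.071 = 0.08328 kg/m.
D = 0.86²/(4π × 23 × 0.08328²) = 0.369 m²/day.

0.369 m²/day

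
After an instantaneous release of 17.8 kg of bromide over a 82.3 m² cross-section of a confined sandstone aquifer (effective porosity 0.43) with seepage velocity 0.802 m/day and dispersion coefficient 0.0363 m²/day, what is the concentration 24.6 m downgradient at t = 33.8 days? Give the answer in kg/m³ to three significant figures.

For an instantaneous plane source, C(x,t) = M/(n_e·A·√(4πDt)) · exp(−(x−vt)²/(4Dt)), with n_e·A the pore (flow) area.
Plume center vt = 0.802 × 33.8 = 27.1076 m, so the well at 24.6 m is 2.5076 m upgradient of the peak.
√(4πDt) = 3.927 m, giving peak height M/(n_e·A·√(4πDt)) = 17.8/(0.43 × 82.3 × 3.927) = 0.1281 kg/m³.
(x−vt)²/(4Dt) = (-2.5076)²/(4 × 0.0363 × 33.8) = 1.281; exp(−1.281) = 0.2778.
C = 0.1281 × 0.2778 = 0.0356 kg/m³.

0.0356 kg/m³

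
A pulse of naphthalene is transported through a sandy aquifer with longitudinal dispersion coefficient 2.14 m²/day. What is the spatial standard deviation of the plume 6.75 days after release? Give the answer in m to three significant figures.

5.37 m

Dispersive spreading gives a Gaussian with σ² = 2Dt; advection only shifts the center.
σ = √(2 × 2.14 × 6.75) = 5.37 m.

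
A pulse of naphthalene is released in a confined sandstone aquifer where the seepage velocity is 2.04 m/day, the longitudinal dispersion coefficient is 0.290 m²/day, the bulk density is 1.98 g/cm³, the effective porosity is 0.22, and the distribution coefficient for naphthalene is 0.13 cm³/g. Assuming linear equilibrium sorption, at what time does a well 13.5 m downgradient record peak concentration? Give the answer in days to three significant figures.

Retardation factor R = 1 + ρ_b·K_d/n = 1 + 1.98 × 0.13/0.22 = 2.170.
Sorption retards both mechanisms: v_R = v/R = 0.9401 m/day, D_R = D/R = 0.1336 m²/day.
Peak time from v_R²t² + 2D_R t − x² = 0: t = (√(D_R² + v_R²x²) − D_R)/v_R².
√(D_R² + v_R²x²) = √(0.1336² + 0.9401² × 13.5²) = 12.69; v_R² = 0.8838.
t = (12.69 − 0.1336)/0.8838 = 14.2 days.

14.2 days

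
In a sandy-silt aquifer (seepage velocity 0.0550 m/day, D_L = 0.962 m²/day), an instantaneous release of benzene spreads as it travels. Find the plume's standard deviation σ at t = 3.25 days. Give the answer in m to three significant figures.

Dispersive spreading gives a Gaussian with σ² = 2Dt; advection only shifts the center.
σ = √(2 × 0.962 × 3.25) = 2.50 m.

2.50 m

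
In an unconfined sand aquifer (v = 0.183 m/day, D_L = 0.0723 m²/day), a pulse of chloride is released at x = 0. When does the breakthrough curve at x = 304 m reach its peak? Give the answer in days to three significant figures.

1660 days

For the 1D instantaneous-source solution, setting ∂C/∂t = 0 at fixed x gives v²t² + 2Dt − x² = 0, so t = (√(D² + v²x²) − D)/v².
√(D² + v²x²) = √(0.0723² + 0.183² × 304²) = 55.63; v² = 0.033489.
t = (55.63 − 0.0723)/0.033489 = 1660 days (vs. the pure-advection estimate x/v = 1660 d).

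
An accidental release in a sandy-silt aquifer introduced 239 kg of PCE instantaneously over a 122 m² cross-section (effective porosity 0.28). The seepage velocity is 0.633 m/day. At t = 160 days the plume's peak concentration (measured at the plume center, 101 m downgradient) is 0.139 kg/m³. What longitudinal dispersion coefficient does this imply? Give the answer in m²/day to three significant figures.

At the plume center C_max = M/(n_e·A·√(4πDt)), so D = M²/(4πt·(n_e·A·C_max)²).
n_e·A·C_max = 0.28 × 122 × 0.139 = 4.748 kg/m.
D = 239²/(4π × 160 × 4.748²) = 1.26 m²/day.

1.26 m²/day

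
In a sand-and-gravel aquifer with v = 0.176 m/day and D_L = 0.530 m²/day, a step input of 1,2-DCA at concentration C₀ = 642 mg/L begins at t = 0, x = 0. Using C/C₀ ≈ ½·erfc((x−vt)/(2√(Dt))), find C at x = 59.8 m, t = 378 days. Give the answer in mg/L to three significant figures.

For a continuous step input, C/C₀ ≈ ½·erfc((x−vt)/(2√(Dt))).
vt = 0.176 × 378 = 66.528 m and 2√(Dt) = 2√(0.530 × 378) = 28.31 m.
Argument (x−vt)/(2√(Dt)) = (59.8 − 66.528)/28.31 = -0.2377; ½·erfc(-0.2377) = 0.6316.
C = 642 × 0.6316 = 405 mg/L.

405 mg/L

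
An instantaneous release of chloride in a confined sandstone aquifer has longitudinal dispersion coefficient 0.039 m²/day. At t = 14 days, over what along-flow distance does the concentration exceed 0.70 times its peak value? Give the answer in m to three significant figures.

The plume is Gaussian with σ = √(2Dt) = √(2 × 0.039 × 14) = 1.045 m.
C/C_peak = exp(−Δx²/(2σ²)) = 0.70 ⇒ Δx = σ·√(−2 ln 0.70) = 1.045 × 0.8446 = 0.8826 m.
Width = 2Δx = 1.77 m.

1.77 m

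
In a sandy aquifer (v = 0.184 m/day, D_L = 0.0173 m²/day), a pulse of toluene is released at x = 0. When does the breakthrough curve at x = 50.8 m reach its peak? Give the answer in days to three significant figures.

For the 1D instantaneous-source solution, setting ∂C/∂t = 0 at fixed x gives v²t² + 2Dt − x² = 0, so t = (√(D² + v²x²) − D)/v².
√(D² + v²x²) = √(0.0173² + 0.184² × 50.8²) = 9.347; v² = 0.033856.
t = (9.347 − 0.0173)/0.033856 = 276 days (vs. the pure-advection estimate x/v = 276 d).

276 days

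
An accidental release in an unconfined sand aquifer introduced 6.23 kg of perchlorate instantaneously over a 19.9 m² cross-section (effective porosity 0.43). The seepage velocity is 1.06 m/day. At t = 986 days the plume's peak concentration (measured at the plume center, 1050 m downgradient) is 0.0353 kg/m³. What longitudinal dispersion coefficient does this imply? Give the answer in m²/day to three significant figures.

0.0343 m²/day

At the plume center C_max = M/(n_e·A·√(4πDt)), so D = M²/(4πt·(n_e·A·C_max)²).
n_e·A·C_max = 0.43 × 19.9 × 0.0353 = 0.3021 kg/m.
D = 6.23²/(4π × 986 × 0.3021²) = 0.0343 m²/day.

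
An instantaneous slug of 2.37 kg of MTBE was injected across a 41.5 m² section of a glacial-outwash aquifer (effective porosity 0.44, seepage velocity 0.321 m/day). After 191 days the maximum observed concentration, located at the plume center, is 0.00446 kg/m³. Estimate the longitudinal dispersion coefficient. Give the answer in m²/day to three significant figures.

At the plume center C_max = M/(n_e·A·√(4πDt)), so D = M²/(4πt·(n_e·A·C_max)²).
n_e·A·C_max = 0.44 × 41.5 × 0.00446 = 0.08144 kg/m.
D = 2.37²/(4π × 191 × 0.08144²) = 0.353 m²/day.

0.353 m²/day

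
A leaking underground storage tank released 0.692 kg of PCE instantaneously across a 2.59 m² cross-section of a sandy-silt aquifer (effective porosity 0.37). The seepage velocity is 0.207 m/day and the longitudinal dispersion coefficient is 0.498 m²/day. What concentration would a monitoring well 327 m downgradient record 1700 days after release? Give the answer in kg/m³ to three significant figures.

For an instantaneous plane source, C(x,t) = M/(n_e·A·√(4πDt)) · exp(−(x−vt)²/(4Dt)), with n_e·A the pore (flow) area.
Plume center vt = 0.207 × 1700 = 351.9 m, so the well at 327 m is 24.9 m upgradient of the peak.
√(4πDt) = 103.1 m, giving peak height M/(n_e·A·√(4πDt)) = 0.692/(0.37 × 2.59 × 103.1) = 0.007004 kg/m³.
(x−vt)²/(4Dt) = (-24.9)²/(4 × 0.498 × 1700) = 0.1831; exp(−0.1831) = 0.8327.
C = 0.007004 × 0.8327 = 0.00583 kg/m³.

0.00583 kg/m³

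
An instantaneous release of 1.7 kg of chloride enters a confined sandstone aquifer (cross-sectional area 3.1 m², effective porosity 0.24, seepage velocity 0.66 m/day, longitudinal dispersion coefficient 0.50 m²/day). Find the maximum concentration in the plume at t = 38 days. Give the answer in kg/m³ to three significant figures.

The peak of an instantaneous 1D plume sits at x = vt; there the Gaussian factor is 1 and C_max = M/(n_e·A·√(4πDt)), where n_e·A is the pore area the mass is dissolved in.
√(4πDt) = √(4π × 0.50 × 38) = 15.45 m, so C_max = 1.7/(0.24 × 3.1 × 15.45) = 0.148 kg/m³.

0.148 kg/m³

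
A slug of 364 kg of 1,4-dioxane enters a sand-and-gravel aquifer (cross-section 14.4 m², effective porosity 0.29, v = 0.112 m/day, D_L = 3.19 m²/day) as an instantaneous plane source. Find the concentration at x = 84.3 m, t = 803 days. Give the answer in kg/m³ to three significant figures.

0.484 kg/m³

For an instantaneous plane source, C(x,t) = M/(n_e·A·√(4πDt)) · exp(−(x−vt)²/(4Dt)), with n_e·A the pore (flow) area.
Plume center vt = 0.112 × 803 = 89.936 m, so the well at 84.3 m is 5.636 m upgradient of the peak.
√(4πDt) = 179.4 m, giving peak height M/(n_e·A·√(4πDt)) = 364/(0.29 × 14.4 × 179.4) = 0.4859 kg/m³.
(x−vt)²/(4Dt) = (-5.636)²/(4 × 3.19 × 803) = 0.003100; exp(−0.003100) = 0.9969.
C = 0.4859 × 0.9969 = 0.484 kg/m³.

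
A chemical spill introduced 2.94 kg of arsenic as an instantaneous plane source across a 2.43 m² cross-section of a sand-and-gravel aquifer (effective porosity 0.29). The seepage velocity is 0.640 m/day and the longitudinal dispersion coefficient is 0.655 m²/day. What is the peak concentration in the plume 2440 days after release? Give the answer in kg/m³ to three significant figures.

The peak of an instantaneous 1D plume sits at x = vt; there the Gaussian factor is 1 and C_max = M/(n_e·A·√(4πDt)), where n_e·A is the pore area the mass is dissolved in.
√(4πDt) = √(4π × 0.655 × 2440) = 141.7 m, so C_max = 2.94/(0.29 × 2.43 × 141.7) = 0.0294 kg/m³.

0.0294 kg/m³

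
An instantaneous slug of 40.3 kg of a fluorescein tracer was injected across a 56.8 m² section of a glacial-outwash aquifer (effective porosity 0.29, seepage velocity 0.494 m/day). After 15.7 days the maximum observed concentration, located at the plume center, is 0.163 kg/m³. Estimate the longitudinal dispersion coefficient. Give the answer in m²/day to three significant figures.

1.14 m²/day

At the plume center C_max = M/(n_e·A·√(4πDt)), so D = M²/(4πt·(n_e·A·C_max)²).
n_e·A·C_max = 0.29 × 56.8 × 0.163 = 2.685 kg/m.
D = 40.3²/(4π × 15.7 × 2.685²) = 1.14 m²/day.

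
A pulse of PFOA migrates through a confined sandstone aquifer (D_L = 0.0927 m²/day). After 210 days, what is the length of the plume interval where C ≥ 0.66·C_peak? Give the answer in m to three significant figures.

11.4 m

The plume is Gaussian with σ = √(2Dt) = √(2 × 0.0927 × 210) = 6.240 m.
C/C_peak = exp(−Δx²/(2σ²)) = 0.66 ⇒ Δx = σ·√(−2 ln 0.66) = 6.240 × 0.9116 = 5.688 m.
Width = 2Δx = 11.4 m.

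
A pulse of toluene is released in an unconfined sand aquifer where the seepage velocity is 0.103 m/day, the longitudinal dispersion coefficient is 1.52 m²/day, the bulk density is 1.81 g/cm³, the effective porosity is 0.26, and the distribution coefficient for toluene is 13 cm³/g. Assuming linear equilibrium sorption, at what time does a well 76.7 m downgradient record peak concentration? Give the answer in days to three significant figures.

Retardation factor R = 1 + ρ_b·K_d/n = 1 + 1.81 × 13/0.26 = 91.50.
Sorption retards both mechanisms: v_R = v/R = 0.001126 m/day, D_R = D/R = 0.01661 m²/day.
Peak time from v_R²t² + 2D_R t − x² = 0: t = (√(D_R² + v_R²x²) − D_R)/v_R².
√(D_R² + v_R²x²) = √(0.01661² + 0.001126² × 76.7²) = 0.08795; v_R² = 1.268e-06.
t = (0.08795 − 0.01661)/1.268e-06 = 56300 days.

56300 days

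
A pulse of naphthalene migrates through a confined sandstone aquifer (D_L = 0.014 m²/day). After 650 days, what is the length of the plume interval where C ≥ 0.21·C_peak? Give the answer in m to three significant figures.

The plume is Gaussian with σ = √(2Dt) = √(2 × 0.014 × 650) = 4.266 m.
C/C_peak = exp(−Δx²/(2σ²)) = 0.21 ⇒ Δx = σ·√(−2 ln 0.21) = 4.266 × 1.767 = 7.538 m.
Width = 2Δx = 15.1 m.

15.1 m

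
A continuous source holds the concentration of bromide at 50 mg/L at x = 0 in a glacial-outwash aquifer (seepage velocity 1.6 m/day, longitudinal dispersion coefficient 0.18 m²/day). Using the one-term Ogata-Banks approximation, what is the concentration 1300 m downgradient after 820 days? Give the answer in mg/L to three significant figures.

37.9 mg/L

For a continuous step input, C/C₀ ≈ ½·erfc((x−vt)/(2√(Dt))).
vt = 1.6 × 820 = 1312 m and 2√(Dt) = 2√(0.18 × 820) = 24.30 m.
Argument (x−vt)/(2√(Dt)) = (1300 − 1312)/24.30 = -0.4938; ½·erfc(-0.4938) = 0.7575.
C = 50 × 0.7575 = 37.9 mg/L.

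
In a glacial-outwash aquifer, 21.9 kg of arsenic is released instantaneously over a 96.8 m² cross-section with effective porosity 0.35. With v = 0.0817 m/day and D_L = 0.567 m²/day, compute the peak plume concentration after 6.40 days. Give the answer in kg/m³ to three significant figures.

0.0957 kg/m³

The peak of an instantaneous 1D plume sits at x = vt; there the Gaussian factor is 1 and C_max = M/(n_e·A·√(4πDt)), where n_e·A is the pore area the mass is dissolved in.
√(4πDt) = √(4π × 0.567 × 6.40) = 6.753 m, so C_max = 21.9/(0.35 × 96.8 × 6.753) = 0.0957 kg/m³.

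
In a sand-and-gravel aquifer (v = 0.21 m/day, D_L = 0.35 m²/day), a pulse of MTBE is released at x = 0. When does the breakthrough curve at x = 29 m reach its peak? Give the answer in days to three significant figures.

For the 1D instantaneous-source solution, setting ∂C/∂t = 0 at fixed x gives v²t² + 2Dt − x² = 0, so t = (√(D² + v²x²) − D)/v².
√(D² + v²x²) = √(0.35² + 0.21² × 29²) = 6.100; v² = 0.0441.
t = (6.100 − 0.35)/0.0441 = 130 days (vs. the pure-advection estimate x/v = 138 d).

130 days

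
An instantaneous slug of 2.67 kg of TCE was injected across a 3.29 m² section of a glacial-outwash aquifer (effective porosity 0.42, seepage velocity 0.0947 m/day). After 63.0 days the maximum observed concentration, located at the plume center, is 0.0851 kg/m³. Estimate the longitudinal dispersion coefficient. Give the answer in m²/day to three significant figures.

At the plume center C_max = M/(n_e·A·√(4πDt)), so D = M²/(4πt·(n_e·A·C_max)²).
n_e·A·C_max = 0.42 × 3.29 × 0.0851 = 0.1176 kg/m.
D = 2.67²/(4π × 63.0 × 0.1176²) = 0.651 m²/day.

0.651 m²/day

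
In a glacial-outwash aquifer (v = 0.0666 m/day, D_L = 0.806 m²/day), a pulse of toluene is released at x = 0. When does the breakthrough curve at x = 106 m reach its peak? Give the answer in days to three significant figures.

1420 days

For the 1D instantaneous-source solution, setting ∂C/∂t = 0 at fixed x gives v²t² + 2Dt − x² = 0, so t = (√(D² + v²x²) − D)/v².
√(D² + v²x²) = √(0.806² + 0.0666² × 106²) = 7.105; v² = 0.00443556.
t = (7.105 − 0.806)/0.00443556 = 1420 days (vs. the pure-advection estimate x/v = 1590 d).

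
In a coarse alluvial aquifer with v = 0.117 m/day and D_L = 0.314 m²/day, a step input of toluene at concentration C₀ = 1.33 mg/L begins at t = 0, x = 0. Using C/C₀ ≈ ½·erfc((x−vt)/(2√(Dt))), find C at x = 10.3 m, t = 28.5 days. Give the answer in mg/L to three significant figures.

0.0663 mg/L

For a continuous step input, C/C₀ ≈ ½·erfc((x−vt)/(2√(Dt))).
vt = 0.117 × 28.5 = 3.3345 m and 2√(Dt) = 2√(0.314 × 28.5) = 5.983 m.
Argument (x−vt)/(2√(Dt)) = (10.3 − 3.3345)/5.983 = 1.164; ½·erfc(1.164) = 0.04987.
C = 1.33 × 0.04987 = 0.0663 mg/L.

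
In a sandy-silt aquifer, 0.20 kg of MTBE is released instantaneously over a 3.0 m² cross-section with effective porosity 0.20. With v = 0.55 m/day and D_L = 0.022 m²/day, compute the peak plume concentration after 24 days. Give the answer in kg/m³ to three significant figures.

The peak of an instantaneous 1D plume sits at x = vt; there the Gaussian factor is 1 and C_max = M/(n_e·A·√(4πDt)), where n_e·A is the pore area the mass is dissolved in.
√(4πDt) = √(4π × 0.022 × 24) = 2.576 m, so C_max = 0.20/(0.20 × 3.0 × 2.576) = 0.129 kg/m³.

0.129 kg/m³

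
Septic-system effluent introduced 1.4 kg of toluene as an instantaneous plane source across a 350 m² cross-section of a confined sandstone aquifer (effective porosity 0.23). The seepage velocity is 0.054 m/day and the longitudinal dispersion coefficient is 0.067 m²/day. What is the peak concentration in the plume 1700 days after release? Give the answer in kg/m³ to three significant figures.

0.000460 kg/m³

The peak of an instantaneous 1D plume sits at x = vt; there the Gaussian factor is 1 and C_max = M/(n_e·A·√(4πDt)), where n_e·A is the pore area the mass is dissolved in.
√(4πDt) = √(4π × 0.067 × 1700) = 37.83 m, so C_max = 1.4/(0.23 × 350 × 37.83) = 0.000460 kg/m³.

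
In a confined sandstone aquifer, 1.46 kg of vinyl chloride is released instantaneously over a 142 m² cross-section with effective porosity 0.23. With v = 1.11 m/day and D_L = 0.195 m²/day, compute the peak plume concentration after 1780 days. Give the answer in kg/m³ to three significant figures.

0.000677 kg/m³

The peak of an instantaneous 1D plume sits at x = vt; there the Gaussian factor is 1 and C_max = M/(n_e·A·√(4πDt)), where n_e·A is the pore area the mass is dissolved in.
√(4πDt) = √(4π × 0.195 × 1780) = 66.04 m, so C_max = 1.46/(0.23 × 142 × 66.04) = 0.000677 kg/m³.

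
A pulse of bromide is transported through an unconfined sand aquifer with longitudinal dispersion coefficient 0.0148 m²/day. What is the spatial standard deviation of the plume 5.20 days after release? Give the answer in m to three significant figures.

0.392 m

Dispersive spreading gives a Gaussian with σ² = 2Dt; advection only shifts the center.
σ = √(2 × 0.0148 × 5.20) = 0.392 m.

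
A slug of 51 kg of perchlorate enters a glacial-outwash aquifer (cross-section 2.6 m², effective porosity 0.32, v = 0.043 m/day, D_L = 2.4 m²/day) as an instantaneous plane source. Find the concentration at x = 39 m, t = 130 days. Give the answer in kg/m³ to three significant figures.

For an instantaneous plane source, C(x,t) = M/(n_e·A·√(4πDt)) · exp(−(x−vt)²/(4Dt)), with n_e·A the pore (flow) area.
Plume center vt = 0.043 × 130 = 5.59 m, so the well at 39 m is 33.41 m downgradient of the peak.
√(4πDt) = 62.62 m, giving peak height M/(n_e·A·√(4πDt)) = 51/(0.32 × 2.6 × 62.62) = 0.9789 kg/m³.
(x−vt)²/(4Dt) = (33.41)²/(4 × 2.4 × 130) = 0.8944; exp(−0.8944) = 0.4089.
C = 0.9789 × 0.4089 = 0.400 kg/m³.

0.400 kg/m³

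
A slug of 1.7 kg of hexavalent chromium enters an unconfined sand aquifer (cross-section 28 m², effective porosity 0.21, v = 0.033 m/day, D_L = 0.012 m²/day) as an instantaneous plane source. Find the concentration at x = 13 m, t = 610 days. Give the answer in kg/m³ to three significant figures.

For an instantaneous plane source, C(x,t) = M/(n_e·A·√(4πDt)) · exp(−(x−vt)²/(4Dt)), with n_e·A the pore (flow) area.
Plume center vt = 0.033 × 610 = 20.13 m, so the well at 13 m is 7.13 m upgradient of the peak.
√(4πDt) = 9.591 m, giving peak height M/(n_e·A·√(4πDt)) = 1.7/(0.21 × 28 × 9.591) = 0.03014 kg/m³.
(x−vt)²/(4Dt) = (-7.13)²/(4 × 0.012 × 610) = 1.736; exp(−1.736) = 0.1762.
C = 0.03014 × 0.1762 = 0.00531 kg/m³.

0.00531 kg/m³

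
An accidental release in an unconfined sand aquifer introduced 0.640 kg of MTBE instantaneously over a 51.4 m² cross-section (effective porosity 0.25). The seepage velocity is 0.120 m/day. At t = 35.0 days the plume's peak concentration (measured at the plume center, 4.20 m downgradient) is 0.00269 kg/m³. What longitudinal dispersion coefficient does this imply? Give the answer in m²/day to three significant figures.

0.779 m²/day

At the plume center C_max = M/(n_e·A·√(4πDt)), so D = M²/(4πt·(n_e·A·C_max)²).
n_e·A·C_max = 0.25 × 51.4 × 0.00269 = 0.03457 kg/m.
D = 0.640²/(4π × 35.0 × 0.03457²) = 0.779 m²/day.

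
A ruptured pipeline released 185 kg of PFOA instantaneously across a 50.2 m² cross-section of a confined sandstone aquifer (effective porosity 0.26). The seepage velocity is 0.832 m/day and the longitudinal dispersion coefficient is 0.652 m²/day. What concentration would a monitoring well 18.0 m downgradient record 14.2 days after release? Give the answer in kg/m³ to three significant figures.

For an instantaneous plane source, C(x,t) = M/(n_e·A·√(4πDt)) · exp(−(x−vt)²/(4Dt)), with n_e·A the pore (flow) area.
Plume center vt = 0.832 × 14.2 = 11.8144 m, so the well at 18.0 m is 6.1856 m downgradient of the peak.
√(4πDt) = 10.79 m, giving peak height M/(n_e·A·√(4πDt)) = 185/(0.26 × 50.2 × 10.79) = 1.314 kg/m³.
(x−vt)²/(4Dt) = (6.1856)²/(4 × 0.652 × 14.2) = 1.033; exp(−1.033) = 0.3559.
C = 1.314 × 0.3559 = 0.468 kg/m³.

0.468 kg/m³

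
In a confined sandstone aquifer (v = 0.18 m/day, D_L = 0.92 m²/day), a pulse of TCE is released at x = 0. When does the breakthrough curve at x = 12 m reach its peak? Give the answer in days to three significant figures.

For the 1D instantaneous-source solution, setting ∂C/∂t = 0 at fixed x gives v²t² + 2Dt − x² = 0, so t = (√(D² + v²x²) − D)/v².
√(D² + v²x²) = √(0.92² + 0.18² × 12²) = 2.348; v² = 0.0324.
t = (2.348 − 0.92)/0.0324 = 44.1 days (vs. the pure-advection estimate x/v = 66.7 d).

44.1 days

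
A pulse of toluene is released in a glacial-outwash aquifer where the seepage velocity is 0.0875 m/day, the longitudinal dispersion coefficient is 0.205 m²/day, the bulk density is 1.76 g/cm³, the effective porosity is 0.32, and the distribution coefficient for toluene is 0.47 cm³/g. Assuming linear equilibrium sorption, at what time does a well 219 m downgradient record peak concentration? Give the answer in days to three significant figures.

Retardation factor R = 1 + ρ_b·K_d/n = 1 + 1.76 × 0.47/0.32 = 3.585.
Sorption retards both mechanisms: v_R = v/R = 0.02441 m/day, D_R = D/R = 0.05718 m²/day.
Peak time from v_R²t² + 2D_R t − x² = 0: t = (√(D_R² + v_R²x²) − D_R)/v_R².
√(D_R² + v_R²x²) = √(0.05718² + 0.02441² × 219²) = 5.346; v_R² = 0.0005958.
t = (5.346 − 0.05718)/0.0005958 = 8880 days.

8880 days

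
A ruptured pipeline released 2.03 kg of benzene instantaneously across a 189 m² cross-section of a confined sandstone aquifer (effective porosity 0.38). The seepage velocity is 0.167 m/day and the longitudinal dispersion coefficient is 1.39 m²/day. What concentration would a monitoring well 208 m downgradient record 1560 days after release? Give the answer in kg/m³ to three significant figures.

0.000125 kg/m³

For an instantaneous plane source, C(x,t) = M/(n_e·A·√(4πDt)) · exp(−(x−vt)²/(4Dt)), with n_e·A the pore (flow) area.
Plume center vt = 0.167 × 1560 = 260.52 m, so the well at 208 m is 52.52 m upgradient of the peak.
√(4πDt) = 165.1 m, giving peak height M/(n_e·A·√(4πDt)) = 2.03/(0.38 × 189 × 165.1) = 0.0001712 kg/m³.
(x−vt)²/(4Dt) = (-52.52)²/(4 × 1.39 × 1560) = 0.3180; exp(−0.3180) = 0.7276.
C = 0.0001712 × 0.7276 = 0.000125 kg/m³.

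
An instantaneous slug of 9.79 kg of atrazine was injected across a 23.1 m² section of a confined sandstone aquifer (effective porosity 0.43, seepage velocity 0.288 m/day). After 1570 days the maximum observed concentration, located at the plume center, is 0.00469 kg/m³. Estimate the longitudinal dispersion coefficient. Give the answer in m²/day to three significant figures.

At the plume center C_max = M/(n_e·A·√(4πDt)), so D = M²/(4πt·(n_e·A·C_max)²).
n_e·A·C_max = 0.43 × 23.1 × 0.00469 = 0.04659 kg/m.
D = 9.79²/(4π × 1570 × 0.04659²) = 2.24 m²/day.

2.24 m²/day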